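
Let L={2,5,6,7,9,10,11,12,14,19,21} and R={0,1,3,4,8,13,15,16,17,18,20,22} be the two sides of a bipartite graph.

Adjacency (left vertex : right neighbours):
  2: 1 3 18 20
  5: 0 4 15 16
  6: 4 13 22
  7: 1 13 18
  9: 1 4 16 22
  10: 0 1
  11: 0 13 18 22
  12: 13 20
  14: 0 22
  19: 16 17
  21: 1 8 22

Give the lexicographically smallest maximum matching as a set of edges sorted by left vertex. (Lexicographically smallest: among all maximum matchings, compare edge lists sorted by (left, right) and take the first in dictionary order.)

Lex-smallest maximum matching: {(2,1), (5,15), (6,4), (7,13), (9,16), (10,0), (11,18), (12,20), (14,22), (19,17), (21,8)}

|M| = 11 (so the lex-smallest maximum matching has 11 edges)
process left vertices in ascending order; for each, take the smallest-labelled available neighbour that still permits 11 edges overall, or leave it unmatched if none does
lex-smallest matching: {2-1, 5-15, 6-4, 7-13, 9-16, 10-0, 11-18, 12-20, 14-22, 19-17, 21-8}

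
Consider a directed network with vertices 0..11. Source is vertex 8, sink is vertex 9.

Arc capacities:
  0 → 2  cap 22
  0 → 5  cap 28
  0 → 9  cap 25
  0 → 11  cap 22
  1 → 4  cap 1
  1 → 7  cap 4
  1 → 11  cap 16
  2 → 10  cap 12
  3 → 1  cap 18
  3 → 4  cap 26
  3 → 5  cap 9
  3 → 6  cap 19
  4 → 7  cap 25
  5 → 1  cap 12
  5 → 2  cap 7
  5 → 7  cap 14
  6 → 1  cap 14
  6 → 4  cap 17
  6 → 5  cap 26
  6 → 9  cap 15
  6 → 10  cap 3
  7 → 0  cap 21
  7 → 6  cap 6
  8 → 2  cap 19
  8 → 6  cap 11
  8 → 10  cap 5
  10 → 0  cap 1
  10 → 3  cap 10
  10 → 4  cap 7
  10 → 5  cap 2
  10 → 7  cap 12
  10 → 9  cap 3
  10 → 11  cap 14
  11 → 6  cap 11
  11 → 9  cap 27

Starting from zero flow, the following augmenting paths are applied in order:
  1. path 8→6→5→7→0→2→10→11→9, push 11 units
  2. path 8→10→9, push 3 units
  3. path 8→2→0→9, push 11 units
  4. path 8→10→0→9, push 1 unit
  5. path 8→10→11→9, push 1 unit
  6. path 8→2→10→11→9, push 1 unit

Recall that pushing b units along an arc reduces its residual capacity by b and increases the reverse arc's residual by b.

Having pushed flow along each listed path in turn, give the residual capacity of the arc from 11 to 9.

Residual capacity of (11,9): 14

after path 1 (8→6→5→7→0→2→10→11→9, push 11): res(11,9)=16
after path 2 (8→10→9, push 3): res(11,9)=16
after path 3 (8→2→0→9, push 11): res(11,9)=16
after path 4 (8→10→0→9, push 1): res(11,9)=16
after path 5 (8→10→11→9, push 1): res(11,9)=15
after path 6 (8→2→10→11→9, push 1): res(11,9)=14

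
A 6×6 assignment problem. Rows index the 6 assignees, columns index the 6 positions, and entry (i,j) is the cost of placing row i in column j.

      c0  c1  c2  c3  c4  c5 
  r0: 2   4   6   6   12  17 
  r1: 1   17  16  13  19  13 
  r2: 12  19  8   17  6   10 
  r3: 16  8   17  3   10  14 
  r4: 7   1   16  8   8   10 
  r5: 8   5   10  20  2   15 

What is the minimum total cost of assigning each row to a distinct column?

Minimum assignment cost: 23

optimal assignment: row0→col2 (cost 6), row1→col0 (cost 1), row2→col5 (cost 10), row3→col3 (cost 3), row4→col1 (cost 1), row5→col4 (cost 2)
total = 6 + 1 + 10 + 3 + 1 + 2 = 23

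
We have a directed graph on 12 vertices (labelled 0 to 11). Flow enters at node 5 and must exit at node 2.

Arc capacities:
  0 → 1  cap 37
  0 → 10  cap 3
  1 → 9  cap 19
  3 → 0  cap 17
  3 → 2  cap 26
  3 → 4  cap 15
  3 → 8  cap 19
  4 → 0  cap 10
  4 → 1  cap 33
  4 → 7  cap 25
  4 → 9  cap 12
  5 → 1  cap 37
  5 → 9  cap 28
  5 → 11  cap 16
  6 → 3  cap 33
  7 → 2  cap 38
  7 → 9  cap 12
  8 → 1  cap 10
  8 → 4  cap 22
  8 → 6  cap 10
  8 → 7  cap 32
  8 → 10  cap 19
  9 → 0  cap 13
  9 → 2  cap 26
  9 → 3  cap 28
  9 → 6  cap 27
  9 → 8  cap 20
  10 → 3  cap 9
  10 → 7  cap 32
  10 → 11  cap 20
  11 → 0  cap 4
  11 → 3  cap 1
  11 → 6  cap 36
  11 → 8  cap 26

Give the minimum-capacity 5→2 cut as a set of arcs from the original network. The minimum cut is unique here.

augment #1: 5→9→2 push 26
augment #2: 5→9→3→2 push 2
augment #3: 5→11→3→2 push 1
augment #4: 5→1→9→3→2 push 19
augment #5: 5→11→6→3→2 push 4
augment #6: 5→11→8→7→2 push 11
max flow = 63; residual-reachable set from 5 gives S-side
cut edges (S→T): {(1,9), (5,9), (5,11)} total cap 63

Min-cut arcs: {(1,9), (5,9), (5,11)} (total capacity 63)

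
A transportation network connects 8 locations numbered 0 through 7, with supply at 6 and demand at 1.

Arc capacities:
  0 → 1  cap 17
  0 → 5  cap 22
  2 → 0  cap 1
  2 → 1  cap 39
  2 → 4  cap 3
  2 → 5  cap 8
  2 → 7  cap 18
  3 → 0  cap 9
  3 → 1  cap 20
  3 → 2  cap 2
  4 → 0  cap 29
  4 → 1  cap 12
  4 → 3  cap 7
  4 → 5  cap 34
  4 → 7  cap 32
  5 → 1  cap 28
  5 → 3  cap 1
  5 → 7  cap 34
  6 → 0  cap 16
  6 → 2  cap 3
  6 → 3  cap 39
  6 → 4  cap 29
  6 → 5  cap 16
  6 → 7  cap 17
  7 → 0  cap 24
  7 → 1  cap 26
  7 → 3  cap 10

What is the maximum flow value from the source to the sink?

augment #1: 6→0→1 bottleneck 16, total now 16
augment #2: 6→2→1 bottleneck 3, total now 19
augment #3: 6→3→1 bottleneck 20, total now 39
augment #4: 6→4→1 bottleneck 12, total now 51
augment #5: 6→5→1 bottleneck 16, total now 67
augment #6: 6→7→1 bottleneck 17, total now 84
augment #7: 6→3→0→1 bottleneck 1, total now 85
augment #8: 6→3→2→1 bottleneck 2, total now 87
augment #9: 6→4→5→1 bottleneck 12, total now 99
augment #10: 6→4→7→1 bottleneck 5, total now 104
augment #11: 6→3→0→5→7→1 bottleneck 4, total now 108

Maximum flow value: 108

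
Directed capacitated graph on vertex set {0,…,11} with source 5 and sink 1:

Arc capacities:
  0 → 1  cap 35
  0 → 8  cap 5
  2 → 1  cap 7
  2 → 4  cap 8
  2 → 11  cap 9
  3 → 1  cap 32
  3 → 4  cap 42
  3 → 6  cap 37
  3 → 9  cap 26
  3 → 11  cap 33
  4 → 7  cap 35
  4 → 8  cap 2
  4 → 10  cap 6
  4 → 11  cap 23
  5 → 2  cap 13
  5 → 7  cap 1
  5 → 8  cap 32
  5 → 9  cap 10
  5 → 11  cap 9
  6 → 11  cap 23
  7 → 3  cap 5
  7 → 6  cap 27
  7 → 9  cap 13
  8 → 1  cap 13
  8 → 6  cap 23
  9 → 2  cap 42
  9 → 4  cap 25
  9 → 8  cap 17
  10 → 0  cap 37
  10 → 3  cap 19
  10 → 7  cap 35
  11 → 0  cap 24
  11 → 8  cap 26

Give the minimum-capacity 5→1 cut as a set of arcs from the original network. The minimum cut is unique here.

augment #1: 5→2→1 push 7
augment #2: 5→8→1 push 13
augment #3: 5→7→3→1 push 1
augment #4: 5→11→0→1 push 9
augment #5: 5→2→11→0→1 push 6
augment #6: 5→8→6→11→0→1 push 9
augment #7: 5→9→4→7→3→1 push 4
augment #8: 5→9→4→10→0→1 push 6
max flow = 55; residual-reachable set from 5 gives S-side
cut edges (S→T): {(2,1), (4,10), (7,3), (8,1), (11,0)} total cap 55

Min-cut arcs: {(2,1), (4,10), (7,3), (8,1), (11,0)} (total capacity 55)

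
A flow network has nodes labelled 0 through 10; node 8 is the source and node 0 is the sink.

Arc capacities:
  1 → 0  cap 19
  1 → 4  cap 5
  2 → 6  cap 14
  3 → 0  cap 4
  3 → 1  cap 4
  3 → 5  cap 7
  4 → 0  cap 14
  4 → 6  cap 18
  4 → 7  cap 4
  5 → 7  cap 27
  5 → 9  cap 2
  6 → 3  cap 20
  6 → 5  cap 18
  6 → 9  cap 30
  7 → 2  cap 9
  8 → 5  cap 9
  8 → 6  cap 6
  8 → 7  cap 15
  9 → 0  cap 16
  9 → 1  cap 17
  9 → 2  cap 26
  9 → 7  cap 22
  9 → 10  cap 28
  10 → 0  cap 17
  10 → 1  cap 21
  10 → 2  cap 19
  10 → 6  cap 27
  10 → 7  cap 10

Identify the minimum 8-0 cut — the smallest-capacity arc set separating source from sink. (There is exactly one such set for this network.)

augment #1: 8→5→9→0 push 2
augment #2: 8→6→3→0 push 4
augment #3: 8→6→9→0 push 2
augment #4: 8→7→2→6→9→0 push 9
max flow = 17; residual-reachable set from 8 gives S-side
cut edges (S→T): {(5,9), (7,2), (8,6)} total cap 17

Min-cut arcs: {(5,9), (7,2), (8,6)} (total capacity 17)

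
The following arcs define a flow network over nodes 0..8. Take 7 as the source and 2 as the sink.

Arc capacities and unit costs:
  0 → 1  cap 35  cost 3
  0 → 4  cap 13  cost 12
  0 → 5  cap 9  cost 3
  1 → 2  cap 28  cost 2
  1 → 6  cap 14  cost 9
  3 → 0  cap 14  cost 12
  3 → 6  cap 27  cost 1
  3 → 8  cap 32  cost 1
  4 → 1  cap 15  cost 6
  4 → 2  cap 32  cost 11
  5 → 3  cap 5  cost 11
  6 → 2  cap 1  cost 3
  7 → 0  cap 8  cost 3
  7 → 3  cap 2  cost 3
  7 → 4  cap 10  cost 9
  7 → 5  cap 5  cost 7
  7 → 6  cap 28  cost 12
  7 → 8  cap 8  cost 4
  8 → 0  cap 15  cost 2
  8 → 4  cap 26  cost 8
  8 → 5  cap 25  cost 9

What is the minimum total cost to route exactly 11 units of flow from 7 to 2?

Minimum cost for 11 units: 93

shortest-cost path #1: 7→3→6→2 push 1 @ unit cost 7 (adds 7)
shortest-cost path #2: 7→0→1→2 push 8 @ unit cost 8 (adds 64)
shortest-cost path #3: 7→8→0→1→2 push 2 @ unit cost 11 (adds 22)
total cost = 93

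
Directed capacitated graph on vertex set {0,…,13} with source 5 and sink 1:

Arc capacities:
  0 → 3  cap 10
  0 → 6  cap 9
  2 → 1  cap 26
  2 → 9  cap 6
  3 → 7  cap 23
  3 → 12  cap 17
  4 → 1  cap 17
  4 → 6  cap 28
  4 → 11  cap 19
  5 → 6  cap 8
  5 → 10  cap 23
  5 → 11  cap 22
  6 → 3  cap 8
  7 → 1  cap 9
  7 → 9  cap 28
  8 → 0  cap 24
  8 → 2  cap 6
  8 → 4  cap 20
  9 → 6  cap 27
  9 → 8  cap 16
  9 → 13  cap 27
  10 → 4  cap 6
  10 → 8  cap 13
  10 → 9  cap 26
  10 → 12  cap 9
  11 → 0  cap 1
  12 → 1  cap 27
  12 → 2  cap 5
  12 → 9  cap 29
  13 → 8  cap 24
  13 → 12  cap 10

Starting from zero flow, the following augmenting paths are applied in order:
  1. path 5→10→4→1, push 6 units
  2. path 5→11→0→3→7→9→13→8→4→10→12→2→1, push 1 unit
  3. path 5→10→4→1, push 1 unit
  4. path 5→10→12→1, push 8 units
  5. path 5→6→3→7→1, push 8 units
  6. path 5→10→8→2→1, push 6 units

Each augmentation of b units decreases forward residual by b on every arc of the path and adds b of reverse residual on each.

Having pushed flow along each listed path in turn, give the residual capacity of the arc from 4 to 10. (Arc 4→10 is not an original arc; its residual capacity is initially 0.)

Residual capacity of (4,10): 6

after path 1 (5→10→4→1, push 6): res(4,10)=6
after path 2 (5→11→0→3→7→9→13→8→4→10→12→2→1, push 1): res(4,10)=5
after path 3 (5→10→4→1, push 1): res(4,10)=6
after path 4 (5→10→12→1, push 8): res(4,10)=6
after path 5 (5→6→3→7→1, push 8): res(4,10)=6
after path 6 (5→10→8→2→1, push 6): res(4,10)=6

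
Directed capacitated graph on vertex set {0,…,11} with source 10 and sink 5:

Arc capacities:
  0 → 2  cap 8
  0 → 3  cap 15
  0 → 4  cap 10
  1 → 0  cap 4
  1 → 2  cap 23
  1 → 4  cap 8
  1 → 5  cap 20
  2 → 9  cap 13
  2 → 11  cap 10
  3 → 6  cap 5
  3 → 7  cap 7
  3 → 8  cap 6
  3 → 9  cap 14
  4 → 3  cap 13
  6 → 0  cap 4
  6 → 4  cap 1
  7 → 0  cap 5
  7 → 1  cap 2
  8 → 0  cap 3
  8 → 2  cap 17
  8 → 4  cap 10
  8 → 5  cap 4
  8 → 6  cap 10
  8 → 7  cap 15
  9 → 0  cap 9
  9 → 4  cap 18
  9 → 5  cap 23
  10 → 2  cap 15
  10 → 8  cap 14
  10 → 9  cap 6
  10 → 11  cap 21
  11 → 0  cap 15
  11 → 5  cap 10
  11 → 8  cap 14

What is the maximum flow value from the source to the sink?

Maximum flow value: 39

augment #1: 10→8→5 bottleneck 4, total now 4
augment #2: 10→9→5 bottleneck 6, total now 10
augment #3: 10→11→5 bottleneck 10, total now 20
augment #4: 10→2→9→5 bottleneck 13, total now 33
augment #5: 10→8→7→1→5 bottleneck 2, total now 35
augment #6: 10→8→0→3→9→5 bottleneck 3, total now 38
augment #7: 10→8→4→3→9→5 bottleneck 1, total now 39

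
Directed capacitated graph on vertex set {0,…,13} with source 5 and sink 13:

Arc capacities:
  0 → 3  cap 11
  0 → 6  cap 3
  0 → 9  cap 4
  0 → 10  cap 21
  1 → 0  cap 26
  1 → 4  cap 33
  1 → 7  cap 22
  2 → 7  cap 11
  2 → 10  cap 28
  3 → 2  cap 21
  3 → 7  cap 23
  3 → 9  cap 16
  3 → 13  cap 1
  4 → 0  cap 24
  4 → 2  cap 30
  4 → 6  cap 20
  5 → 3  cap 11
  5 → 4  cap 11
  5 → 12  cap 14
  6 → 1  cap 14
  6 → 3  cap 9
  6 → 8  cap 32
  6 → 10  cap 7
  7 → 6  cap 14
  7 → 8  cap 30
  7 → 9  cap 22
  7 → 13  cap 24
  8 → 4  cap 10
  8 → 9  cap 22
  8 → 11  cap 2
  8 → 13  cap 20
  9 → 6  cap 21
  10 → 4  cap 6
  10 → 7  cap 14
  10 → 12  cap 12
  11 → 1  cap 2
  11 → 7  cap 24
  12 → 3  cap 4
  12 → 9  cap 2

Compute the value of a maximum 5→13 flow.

Maximum flow value: 28

augment #1: 5→3→13 bottleneck 1, total now 1
augment #2: 5→3→7→13 bottleneck 10, total now 11
augment #3: 5→4→2→7→13 bottleneck 11, total now 22
augment #4: 5→12→3→7→13 bottleneck 3, total now 25
augment #5: 5→12→3→7→8→13 bottleneck 1, total now 26
augment #6: 5→12→9→6→8→13 bottleneck 2, total now 28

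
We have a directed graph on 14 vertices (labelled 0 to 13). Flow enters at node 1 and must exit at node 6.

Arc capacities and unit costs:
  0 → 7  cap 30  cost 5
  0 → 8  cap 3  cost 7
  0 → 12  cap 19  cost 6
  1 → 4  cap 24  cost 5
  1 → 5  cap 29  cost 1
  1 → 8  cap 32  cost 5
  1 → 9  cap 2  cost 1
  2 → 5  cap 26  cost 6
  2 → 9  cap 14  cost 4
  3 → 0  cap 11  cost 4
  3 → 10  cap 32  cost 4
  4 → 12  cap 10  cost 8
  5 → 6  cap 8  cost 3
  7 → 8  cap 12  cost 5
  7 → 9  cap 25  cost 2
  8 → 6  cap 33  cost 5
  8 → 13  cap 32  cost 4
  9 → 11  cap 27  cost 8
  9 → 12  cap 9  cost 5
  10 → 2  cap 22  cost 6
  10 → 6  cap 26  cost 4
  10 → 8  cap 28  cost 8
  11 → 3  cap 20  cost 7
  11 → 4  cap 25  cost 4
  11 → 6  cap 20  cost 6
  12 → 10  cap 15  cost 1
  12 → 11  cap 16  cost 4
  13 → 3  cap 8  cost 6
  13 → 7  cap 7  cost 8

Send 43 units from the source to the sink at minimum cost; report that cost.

Minimum cost for 43 units: 392

shortest-cost path #1: 1→5→6 push 8 @ unit cost 4 (adds 32)
shortest-cost path #2: 1→8→6 push 32 @ unit cost 10 (adds 320)
shortest-cost path #3: 1→9→12→10→6 push 2 @ unit cost 11 (adds 22)
shortest-cost path #4: 1→4→12→10→6 push 1 @ unit cost 18 (adds 18)
total cost = 392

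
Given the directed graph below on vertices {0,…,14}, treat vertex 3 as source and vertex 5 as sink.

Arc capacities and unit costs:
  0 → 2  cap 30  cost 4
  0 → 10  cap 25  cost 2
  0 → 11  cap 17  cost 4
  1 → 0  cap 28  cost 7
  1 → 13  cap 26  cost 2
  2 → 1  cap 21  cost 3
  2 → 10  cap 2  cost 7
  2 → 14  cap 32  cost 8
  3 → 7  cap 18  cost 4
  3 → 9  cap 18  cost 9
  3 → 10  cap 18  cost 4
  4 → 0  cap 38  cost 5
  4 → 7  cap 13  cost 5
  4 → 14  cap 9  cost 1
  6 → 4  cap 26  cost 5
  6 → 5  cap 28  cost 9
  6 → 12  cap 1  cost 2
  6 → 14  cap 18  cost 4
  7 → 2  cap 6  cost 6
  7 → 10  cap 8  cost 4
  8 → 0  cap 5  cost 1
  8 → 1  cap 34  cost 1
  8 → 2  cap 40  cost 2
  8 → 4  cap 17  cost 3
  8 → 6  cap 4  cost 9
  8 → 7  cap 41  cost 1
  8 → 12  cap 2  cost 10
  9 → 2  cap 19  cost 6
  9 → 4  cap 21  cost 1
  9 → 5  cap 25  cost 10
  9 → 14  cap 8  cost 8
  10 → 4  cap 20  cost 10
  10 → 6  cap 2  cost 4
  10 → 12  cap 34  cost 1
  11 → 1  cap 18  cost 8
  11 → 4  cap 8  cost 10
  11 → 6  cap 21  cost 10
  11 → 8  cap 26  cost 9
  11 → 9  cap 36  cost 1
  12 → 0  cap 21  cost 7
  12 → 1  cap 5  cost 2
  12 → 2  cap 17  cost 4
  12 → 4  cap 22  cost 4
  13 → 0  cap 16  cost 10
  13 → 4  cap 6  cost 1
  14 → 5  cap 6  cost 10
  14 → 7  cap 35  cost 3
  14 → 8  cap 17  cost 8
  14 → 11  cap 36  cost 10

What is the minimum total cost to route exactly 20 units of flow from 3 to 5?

shortest-cost path #1: 3→10→6→5 push 2 @ unit cost 17 (adds 34)
shortest-cost path #2: 3→9→5 push 18 @ unit cost 19 (adds 342)
total cost = 376

Minimum cost for 20 units: 376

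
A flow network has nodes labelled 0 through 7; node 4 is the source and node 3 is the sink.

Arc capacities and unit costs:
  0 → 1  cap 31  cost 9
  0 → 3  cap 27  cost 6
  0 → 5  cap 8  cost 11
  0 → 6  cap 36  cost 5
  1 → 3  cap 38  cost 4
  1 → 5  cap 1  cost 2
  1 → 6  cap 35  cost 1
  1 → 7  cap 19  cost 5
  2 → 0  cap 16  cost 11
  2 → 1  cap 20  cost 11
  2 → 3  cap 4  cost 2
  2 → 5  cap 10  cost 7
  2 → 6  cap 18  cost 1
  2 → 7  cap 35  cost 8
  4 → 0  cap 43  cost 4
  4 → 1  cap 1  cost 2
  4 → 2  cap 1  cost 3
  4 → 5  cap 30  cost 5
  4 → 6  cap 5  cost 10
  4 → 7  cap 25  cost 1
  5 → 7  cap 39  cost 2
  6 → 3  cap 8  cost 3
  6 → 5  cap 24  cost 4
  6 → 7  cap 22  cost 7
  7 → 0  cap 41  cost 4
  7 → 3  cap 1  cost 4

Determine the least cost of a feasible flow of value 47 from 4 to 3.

shortest-cost path #1: 4→7→3 push 1 @ unit cost 5 (adds 5)
shortest-cost path #2: 4→2→3 push 1 @ unit cost 5 (adds 5)
shortest-cost path #3: 4→1→3 push 1 @ unit cost 6 (adds 6)
shortest-cost path #4: 4→0→3 push 27 @ unit cost 10 (adds 270)
shortest-cost path #5: 4→0→6→3 push 8 @ unit cost 12 (adds 96)
shortest-cost path #6: 4→0→1→3 push 8 @ unit cost 17 (adds 136)
shortest-cost path #7: 4→6→0→1→3 push 1 @ unit cost 18 (adds 18)
total cost = 536

Minimum cost for 47 units: 536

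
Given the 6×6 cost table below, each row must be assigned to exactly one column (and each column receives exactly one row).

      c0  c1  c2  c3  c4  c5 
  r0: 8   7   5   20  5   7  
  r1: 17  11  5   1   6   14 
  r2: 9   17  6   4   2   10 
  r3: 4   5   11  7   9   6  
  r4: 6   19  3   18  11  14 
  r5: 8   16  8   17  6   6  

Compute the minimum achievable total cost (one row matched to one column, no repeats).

Minimum assignment cost: 23

optimal assignment: row0→col1 (cost 7), row1→col3 (cost 1), row2→col4 (cost 2), row3→col0 (cost 4), row4→col2 (cost 3), row5→col5 (cost 6)
total = 7 + 1 + 2 + 4 + 3 + 6 = 23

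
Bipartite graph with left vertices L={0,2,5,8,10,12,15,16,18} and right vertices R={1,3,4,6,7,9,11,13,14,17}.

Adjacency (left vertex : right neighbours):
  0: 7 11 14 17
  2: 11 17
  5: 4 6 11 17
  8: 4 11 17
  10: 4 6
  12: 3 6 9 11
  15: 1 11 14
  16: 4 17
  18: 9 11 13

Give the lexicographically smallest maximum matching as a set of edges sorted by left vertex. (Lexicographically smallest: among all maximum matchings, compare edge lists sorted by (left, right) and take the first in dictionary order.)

Lex-smallest maximum matching: {(0,7), (2,11), (5,4), (8,17), (10,6), (12,3), (15,1), (18,9)}

|M| = 8 (so the lex-smallest maximum matching has 8 edges)
process left vertices in ascending order; for each, take the smallest-labelled available neighbour that still permits 8 edges overall, or leave it unmatched if none does
lex-smallest matching: {0-7, 2-11, 5-4, 8-17, 10-6, 12-3, 15-1, 18-9}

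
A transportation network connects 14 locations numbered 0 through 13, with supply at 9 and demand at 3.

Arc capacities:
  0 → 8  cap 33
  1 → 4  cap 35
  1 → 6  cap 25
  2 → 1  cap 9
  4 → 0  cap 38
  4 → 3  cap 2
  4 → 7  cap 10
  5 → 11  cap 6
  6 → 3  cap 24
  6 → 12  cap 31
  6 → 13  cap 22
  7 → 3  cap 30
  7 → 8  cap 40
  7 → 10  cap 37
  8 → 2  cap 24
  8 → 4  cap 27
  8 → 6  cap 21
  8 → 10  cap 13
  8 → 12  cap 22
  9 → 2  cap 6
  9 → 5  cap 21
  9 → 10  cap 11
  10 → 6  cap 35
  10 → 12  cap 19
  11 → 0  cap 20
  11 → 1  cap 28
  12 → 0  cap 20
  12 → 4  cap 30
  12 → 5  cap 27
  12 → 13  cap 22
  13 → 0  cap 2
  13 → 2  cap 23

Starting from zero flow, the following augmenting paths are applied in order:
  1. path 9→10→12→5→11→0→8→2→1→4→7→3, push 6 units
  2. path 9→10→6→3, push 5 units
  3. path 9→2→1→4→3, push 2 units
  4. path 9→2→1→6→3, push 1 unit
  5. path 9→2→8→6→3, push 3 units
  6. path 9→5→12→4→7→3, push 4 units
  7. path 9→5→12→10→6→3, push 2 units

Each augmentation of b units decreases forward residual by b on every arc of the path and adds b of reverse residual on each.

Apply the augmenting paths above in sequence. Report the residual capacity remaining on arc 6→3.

Residual capacity of (6,3): 13

after path 1 (9→10→12→5→11→0→8→2→1→4→7→3, push 6): res(6,3)=24
after path 2 (9→10→6→3, push 5): res(6,3)=19
after path 3 (9→2→1→4→3, push 2): res(6,3)=19
after path 4 (9→2→1→6→3, push 1): res(6,3)=18
after path 5 (9→2→8→6→3, push 3): res(6,3)=15
after path 6 (9→5→12→4→7→3, push 4): res(6,3)=15
after path 7 (9→5→12→10→6→3, push 2): res(6,3)=13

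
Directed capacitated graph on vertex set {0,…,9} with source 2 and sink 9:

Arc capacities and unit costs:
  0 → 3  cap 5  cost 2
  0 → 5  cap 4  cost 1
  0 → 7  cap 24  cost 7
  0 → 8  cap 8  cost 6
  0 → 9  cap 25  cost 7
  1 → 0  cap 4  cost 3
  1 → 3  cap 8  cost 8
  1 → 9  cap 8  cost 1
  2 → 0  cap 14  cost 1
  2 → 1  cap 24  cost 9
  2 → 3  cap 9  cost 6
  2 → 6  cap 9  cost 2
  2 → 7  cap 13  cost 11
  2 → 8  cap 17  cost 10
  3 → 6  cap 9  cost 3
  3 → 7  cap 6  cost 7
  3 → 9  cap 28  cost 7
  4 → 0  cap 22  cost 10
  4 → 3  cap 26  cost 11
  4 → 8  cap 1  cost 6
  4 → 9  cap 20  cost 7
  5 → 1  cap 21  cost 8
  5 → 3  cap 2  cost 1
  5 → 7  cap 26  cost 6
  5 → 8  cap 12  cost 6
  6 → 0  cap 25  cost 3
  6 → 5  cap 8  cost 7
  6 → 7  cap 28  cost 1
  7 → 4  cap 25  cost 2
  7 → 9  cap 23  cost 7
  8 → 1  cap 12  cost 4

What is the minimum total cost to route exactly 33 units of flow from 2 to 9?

shortest-cost path #1: 2→0→9 push 14 @ unit cost 8 (adds 112)
shortest-cost path #2: 2→6→7→9 push 9 @ unit cost 10 (adds 90)
shortest-cost path #3: 2→1→9 push 8 @ unit cost 10 (adds 80)
shortest-cost path #4: 2→3→9 push 2 @ unit cost 13 (adds 26)
total cost = 308

Minimum cost for 33 units: 308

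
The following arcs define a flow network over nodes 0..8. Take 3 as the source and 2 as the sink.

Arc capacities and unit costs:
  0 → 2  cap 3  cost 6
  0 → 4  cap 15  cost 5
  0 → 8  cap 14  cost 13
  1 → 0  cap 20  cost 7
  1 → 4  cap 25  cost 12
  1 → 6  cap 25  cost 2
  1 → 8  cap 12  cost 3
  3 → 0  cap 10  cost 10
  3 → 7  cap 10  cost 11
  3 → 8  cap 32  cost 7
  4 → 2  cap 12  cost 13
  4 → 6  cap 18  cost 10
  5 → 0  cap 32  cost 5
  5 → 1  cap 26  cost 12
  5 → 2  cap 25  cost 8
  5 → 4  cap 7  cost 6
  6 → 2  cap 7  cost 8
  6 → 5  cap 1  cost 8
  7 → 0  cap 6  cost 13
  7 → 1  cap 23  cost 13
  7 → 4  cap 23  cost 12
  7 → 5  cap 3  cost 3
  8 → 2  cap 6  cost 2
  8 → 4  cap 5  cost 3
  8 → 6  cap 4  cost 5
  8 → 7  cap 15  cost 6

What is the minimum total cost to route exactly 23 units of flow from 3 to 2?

Minimum cost for 23 units: 419

shortest-cost path #1: 3→8→2 push 6 @ unit cost 9 (adds 54)
shortest-cost path #2: 3→0→2 push 3 @ unit cost 16 (adds 48)
shortest-cost path #3: 3→8→6→2 push 4 @ unit cost 20 (adds 80)
shortest-cost path #4: 3→7→5→2 push 3 @ unit cost 22 (adds 66)
shortest-cost path #5: 3→8→4→2 push 5 @ unit cost 23 (adds 115)
shortest-cost path #6: 3→0→4→2 push 2 @ unit cost 28 (adds 56)
total cost = 419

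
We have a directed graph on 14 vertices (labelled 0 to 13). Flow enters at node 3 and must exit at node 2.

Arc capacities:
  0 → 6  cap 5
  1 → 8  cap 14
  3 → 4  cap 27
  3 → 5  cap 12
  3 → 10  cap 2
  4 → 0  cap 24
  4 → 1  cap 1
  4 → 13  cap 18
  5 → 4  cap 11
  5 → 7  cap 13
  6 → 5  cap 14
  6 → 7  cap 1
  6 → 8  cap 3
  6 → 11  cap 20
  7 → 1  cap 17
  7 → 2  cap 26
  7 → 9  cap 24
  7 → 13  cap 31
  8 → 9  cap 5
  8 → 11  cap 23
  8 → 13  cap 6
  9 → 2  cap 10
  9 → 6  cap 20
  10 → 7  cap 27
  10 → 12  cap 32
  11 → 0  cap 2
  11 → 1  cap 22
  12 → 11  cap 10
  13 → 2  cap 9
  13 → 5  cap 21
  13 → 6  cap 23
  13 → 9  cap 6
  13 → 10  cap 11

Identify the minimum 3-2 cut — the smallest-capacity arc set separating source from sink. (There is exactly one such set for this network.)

augment #1: 3→4→13→2 push 9
augment #2: 3→5→7→2 push 12
augment #3: 3→10→7→2 push 2
augment #4: 3→4→13→9→2 push 6
augment #5: 3→4→0→6→7→2 push 1
augment #6: 3→4→1→8→9→2 push 1
augment #7: 3→4→13→5→7→2 push 1
augment #8: 3→4→13→10→7→2 push 2
augment #9: 3→4→0→6→8→9→2 push 3
augment #10: 3→4→0→6→5→13→10→7→2 push 1
max flow = 38; residual-reachable set from 3 gives S-side
cut edges (S→T): {(0,6), (3,5), (3,10), (4,1), (4,13)} total cap 38

Min-cut arcs: {(0,6), (3,5), (3,10), (4,1), (4,13)} (total capacity 38)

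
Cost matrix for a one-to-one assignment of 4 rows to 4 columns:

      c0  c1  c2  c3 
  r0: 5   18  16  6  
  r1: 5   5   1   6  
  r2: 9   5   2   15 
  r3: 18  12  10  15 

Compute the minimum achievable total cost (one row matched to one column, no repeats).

one of 2 optimal assignments: row0→col0 (cost 5), row1→col3 (cost 6), row2→col2 (cost 2), row3→col1 (cost 12)
total = 5 + 6 + 2 + 12 = 25

Minimum assignment cost: 25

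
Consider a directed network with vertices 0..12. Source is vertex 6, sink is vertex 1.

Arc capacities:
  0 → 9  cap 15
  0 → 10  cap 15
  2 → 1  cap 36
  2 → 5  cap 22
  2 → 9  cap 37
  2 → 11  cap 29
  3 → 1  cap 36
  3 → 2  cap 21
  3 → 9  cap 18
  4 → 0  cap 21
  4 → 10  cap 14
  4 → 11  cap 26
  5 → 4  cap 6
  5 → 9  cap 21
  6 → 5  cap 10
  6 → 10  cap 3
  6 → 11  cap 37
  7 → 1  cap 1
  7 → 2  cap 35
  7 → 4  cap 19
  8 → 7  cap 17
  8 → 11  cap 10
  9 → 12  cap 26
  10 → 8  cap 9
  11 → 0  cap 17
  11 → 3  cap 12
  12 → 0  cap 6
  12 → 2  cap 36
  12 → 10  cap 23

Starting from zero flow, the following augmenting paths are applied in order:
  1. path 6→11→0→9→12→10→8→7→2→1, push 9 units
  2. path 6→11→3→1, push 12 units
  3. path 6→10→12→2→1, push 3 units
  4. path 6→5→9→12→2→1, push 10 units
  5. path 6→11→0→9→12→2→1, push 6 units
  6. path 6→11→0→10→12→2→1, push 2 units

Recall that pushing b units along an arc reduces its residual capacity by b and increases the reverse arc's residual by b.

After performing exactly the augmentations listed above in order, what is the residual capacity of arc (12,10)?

after path 1 (6→11→0→9→12→10→8→7→2→1, push 9): res(12,10)=14
after path 2 (6→11→3→1, push 12): res(12,10)=14
after path 3 (6→10→12→2→1, push 3): res(12,10)=17
after path 4 (6→5→9→12→2→1, push 10): res(12,10)=17
after path 5 (6→11→0→9→12→2→1, push 6): res(12,10)=17
after path 6 (6→11→0→10→12→2→1, push 2): res(12,10)=19

Residual capacity of (12,10): 19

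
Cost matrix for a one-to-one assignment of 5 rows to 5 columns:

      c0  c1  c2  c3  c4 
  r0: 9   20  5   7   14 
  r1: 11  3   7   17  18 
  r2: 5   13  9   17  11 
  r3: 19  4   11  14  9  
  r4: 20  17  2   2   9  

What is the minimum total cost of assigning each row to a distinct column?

Minimum assignment cost: 24

optimal assignment: row0→col2 (cost 5), row1→col1 (cost 3), row2→col0 (cost 5), row3→col4 (cost 9), row4→col3 (cost 2)
total = 5 + 3 + 5 + 9 + 2 = 24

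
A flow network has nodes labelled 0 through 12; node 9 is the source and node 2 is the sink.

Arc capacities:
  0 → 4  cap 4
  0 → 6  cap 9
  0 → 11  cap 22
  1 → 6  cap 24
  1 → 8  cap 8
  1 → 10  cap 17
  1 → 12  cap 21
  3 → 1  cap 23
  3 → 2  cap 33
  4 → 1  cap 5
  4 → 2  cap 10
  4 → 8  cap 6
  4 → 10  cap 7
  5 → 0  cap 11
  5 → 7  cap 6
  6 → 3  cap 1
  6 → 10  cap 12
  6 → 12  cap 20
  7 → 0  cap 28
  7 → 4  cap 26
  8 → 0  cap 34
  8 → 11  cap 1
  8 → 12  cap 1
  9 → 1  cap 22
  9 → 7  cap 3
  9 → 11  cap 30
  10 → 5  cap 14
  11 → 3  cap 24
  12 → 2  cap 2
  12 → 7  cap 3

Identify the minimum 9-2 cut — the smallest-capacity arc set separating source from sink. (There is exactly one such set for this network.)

Min-cut arcs: {(4,2), (6,3), (11,3), (12,2)} (total capacity 37)

augment #1: 9→1→12→2 push 2
augment #2: 9→7→4→2 push 3
augment #3: 9→11→3→2 push 24
augment #4: 9→1→6→3→2 push 1
augment #5: 9→1→8→0→4→2 push 4
augment #6: 9→1→12→7→4→2 push 3
max flow = 37; residual-reachable set from 9 gives S-side
cut edges (S→T): {(4,2), (6,3), (11,3), (12,2)} total cap 37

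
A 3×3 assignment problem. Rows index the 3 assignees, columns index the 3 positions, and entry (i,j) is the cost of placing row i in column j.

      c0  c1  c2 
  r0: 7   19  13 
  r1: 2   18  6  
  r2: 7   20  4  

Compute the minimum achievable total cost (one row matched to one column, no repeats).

optimal assignment: row0→col1 (cost 19), row1→col0 (cost 2), row2→col2 (cost 4)
total = 19 + 2 + 4 = 25

Minimum assignment cost: 25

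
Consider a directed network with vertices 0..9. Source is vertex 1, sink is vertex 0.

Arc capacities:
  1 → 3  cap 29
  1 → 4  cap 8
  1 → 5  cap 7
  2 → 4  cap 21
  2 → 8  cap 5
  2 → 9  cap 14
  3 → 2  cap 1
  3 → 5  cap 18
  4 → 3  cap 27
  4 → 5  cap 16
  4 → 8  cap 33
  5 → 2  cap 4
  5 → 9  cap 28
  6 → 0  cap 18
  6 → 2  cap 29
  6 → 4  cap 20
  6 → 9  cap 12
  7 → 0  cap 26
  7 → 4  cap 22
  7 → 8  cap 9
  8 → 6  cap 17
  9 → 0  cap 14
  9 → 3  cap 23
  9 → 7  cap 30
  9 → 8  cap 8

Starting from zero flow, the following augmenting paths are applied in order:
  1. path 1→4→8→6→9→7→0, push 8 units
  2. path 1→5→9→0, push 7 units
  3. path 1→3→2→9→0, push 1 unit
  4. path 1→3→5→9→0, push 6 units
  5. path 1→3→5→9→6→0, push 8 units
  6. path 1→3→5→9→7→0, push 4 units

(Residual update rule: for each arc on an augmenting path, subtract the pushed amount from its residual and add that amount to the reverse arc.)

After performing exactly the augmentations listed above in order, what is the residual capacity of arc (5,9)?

after path 1 (1→4→8→6→9→7→0, push 8): res(5,9)=28
after path 2 (1→5→9→0, push 7): res(5,9)=21
after path 3 (1→3→2→9→0, push 1): res(5,9)=21
after path 4 (1→3→5→9→0, push 6): res(5,9)=15
after path 5 (1→3→5→9→6→0, push 8): res(5,9)=7
after path 6 (1→3→5→9→7→0, push 4): res(5,9)=3

Residual capacity of (5,9): 3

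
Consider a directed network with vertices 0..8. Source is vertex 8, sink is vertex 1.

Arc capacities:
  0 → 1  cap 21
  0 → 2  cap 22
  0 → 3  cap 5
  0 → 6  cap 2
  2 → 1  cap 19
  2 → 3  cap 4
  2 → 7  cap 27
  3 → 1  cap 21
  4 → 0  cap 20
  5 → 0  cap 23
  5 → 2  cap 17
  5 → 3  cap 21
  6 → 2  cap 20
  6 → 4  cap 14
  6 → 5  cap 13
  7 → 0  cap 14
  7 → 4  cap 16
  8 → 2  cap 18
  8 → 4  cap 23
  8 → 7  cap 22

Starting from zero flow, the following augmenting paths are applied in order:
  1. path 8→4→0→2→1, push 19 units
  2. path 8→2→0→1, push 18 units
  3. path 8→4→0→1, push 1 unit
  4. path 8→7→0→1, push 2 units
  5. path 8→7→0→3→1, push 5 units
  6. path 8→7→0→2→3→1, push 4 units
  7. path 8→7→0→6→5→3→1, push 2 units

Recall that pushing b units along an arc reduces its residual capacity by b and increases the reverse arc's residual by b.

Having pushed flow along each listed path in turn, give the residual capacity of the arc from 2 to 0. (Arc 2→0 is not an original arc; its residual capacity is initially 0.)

Residual capacity of (2,0): 5

after path 1 (8→4→0→2→1, push 19): res(2,0)=19
after path 2 (8→2→0→1, push 18): res(2,0)=1
after path 3 (8→4→0→1, push 1): res(2,0)=1
after path 4 (8→7→0→1, push 2): res(2,0)=1
after path 5 (8→7→0→3→1, push 5): res(2,0)=1
after path 6 (8→7→0→2→3→1, push 4): res(2,0)=5
after path 7 (8→7→0→6→5→3→1, push 2): res(2,0)=5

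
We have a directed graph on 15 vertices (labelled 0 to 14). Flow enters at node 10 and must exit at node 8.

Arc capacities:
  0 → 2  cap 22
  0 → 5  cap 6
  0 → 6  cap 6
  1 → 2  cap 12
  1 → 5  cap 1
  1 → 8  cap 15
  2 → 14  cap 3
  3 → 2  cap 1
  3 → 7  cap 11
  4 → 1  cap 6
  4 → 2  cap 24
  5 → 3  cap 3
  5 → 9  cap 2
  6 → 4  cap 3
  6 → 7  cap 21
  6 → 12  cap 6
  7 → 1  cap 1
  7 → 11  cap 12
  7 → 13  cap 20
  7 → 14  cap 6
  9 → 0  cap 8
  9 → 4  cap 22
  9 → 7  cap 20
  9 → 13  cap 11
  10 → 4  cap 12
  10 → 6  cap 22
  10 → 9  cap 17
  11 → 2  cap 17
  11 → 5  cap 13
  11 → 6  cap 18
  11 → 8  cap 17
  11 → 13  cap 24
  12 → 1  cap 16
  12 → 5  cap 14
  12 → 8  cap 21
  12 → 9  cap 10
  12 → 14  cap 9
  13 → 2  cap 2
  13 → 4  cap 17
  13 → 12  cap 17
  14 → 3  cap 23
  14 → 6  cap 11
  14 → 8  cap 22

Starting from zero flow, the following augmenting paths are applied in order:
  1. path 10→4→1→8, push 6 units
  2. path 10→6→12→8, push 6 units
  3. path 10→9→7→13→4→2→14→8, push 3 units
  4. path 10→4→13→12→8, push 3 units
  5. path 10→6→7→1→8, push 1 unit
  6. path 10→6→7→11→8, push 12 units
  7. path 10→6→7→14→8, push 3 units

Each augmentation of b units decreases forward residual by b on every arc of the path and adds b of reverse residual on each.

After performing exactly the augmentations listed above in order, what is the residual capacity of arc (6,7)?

after path 1 (10→4→1→8, push 6): res(6,7)=21
after path 2 (10→6→12→8, push 6): res(6,7)=21
after path 3 (10→9→7→13→4→2→14→8, push 3): res(6,7)=21
after path 4 (10→4→13→12→8, push 3): res(6,7)=21
after path 5 (10→6→7→1→8, push 1): res(6,7)=20
after path 6 (10→6→7→11→8, push 12): res(6,7)=8
after path 7 (10→6→7→14→8, push 3): res(6,7)=5

Residual capacity of (6,7): 5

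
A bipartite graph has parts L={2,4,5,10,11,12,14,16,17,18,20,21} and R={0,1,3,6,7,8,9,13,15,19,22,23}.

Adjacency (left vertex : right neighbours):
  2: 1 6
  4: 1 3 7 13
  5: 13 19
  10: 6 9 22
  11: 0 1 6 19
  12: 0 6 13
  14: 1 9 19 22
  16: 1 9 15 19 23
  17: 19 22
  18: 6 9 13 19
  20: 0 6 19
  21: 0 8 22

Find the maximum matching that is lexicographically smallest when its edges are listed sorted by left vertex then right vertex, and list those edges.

|M| = 10 (so the lex-smallest maximum matching has 10 edges)
process left vertices in ascending order; for each, take the smallest-labelled available neighbour that still permits 10 edges overall, or leave it unmatched if none does
lex-smallest matching: {2-1, 4-3, 5-13, 10-6, 11-0, 14-9, 16-15, 17-22, 18-19, 21-8}

Lex-smallest maximum matching: {(2,1), (4,3), (5,13), (10,6), (11,0), (14,9), (16,15), (17,22), (18,19), (21,8)}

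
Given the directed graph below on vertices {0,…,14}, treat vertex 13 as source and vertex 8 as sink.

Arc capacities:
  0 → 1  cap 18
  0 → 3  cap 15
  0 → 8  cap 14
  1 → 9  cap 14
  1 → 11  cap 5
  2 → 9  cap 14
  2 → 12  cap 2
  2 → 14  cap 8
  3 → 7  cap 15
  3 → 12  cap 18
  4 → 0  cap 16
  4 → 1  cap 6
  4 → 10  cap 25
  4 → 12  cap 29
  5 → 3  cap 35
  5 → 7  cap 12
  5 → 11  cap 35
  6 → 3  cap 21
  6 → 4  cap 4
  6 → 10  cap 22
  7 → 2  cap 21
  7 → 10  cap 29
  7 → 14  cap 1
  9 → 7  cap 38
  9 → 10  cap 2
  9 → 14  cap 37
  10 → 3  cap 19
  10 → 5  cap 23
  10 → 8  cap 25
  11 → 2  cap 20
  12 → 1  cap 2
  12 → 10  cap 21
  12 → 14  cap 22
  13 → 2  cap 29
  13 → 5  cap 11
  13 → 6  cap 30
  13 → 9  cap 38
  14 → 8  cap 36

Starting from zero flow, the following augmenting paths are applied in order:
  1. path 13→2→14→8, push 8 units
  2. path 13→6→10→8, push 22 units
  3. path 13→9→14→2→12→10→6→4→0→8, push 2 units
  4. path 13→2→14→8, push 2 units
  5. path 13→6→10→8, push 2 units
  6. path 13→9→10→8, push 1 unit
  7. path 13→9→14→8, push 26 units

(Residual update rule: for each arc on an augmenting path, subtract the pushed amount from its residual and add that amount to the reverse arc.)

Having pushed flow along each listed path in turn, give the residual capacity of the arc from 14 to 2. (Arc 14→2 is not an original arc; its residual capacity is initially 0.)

Residual capacity of (14,2): 8

after path 1 (13→2→14→8, push 8): res(14,2)=8
after path 2 (13→6→10→8, push 22): res(14,2)=8
after path 3 (13→9→14→2→12→10→6→4→0→8, push 2): res(14,2)=6
after path 4 (13→2→14→8, push 2): res(14,2)=8
after path 5 (13→6→10→8, push 2): res(14,2)=8
after path 6 (13→9→10→8, push 1): res(14,2)=8
after path 7 (13→9→14→8, push 26): res(14,2)=8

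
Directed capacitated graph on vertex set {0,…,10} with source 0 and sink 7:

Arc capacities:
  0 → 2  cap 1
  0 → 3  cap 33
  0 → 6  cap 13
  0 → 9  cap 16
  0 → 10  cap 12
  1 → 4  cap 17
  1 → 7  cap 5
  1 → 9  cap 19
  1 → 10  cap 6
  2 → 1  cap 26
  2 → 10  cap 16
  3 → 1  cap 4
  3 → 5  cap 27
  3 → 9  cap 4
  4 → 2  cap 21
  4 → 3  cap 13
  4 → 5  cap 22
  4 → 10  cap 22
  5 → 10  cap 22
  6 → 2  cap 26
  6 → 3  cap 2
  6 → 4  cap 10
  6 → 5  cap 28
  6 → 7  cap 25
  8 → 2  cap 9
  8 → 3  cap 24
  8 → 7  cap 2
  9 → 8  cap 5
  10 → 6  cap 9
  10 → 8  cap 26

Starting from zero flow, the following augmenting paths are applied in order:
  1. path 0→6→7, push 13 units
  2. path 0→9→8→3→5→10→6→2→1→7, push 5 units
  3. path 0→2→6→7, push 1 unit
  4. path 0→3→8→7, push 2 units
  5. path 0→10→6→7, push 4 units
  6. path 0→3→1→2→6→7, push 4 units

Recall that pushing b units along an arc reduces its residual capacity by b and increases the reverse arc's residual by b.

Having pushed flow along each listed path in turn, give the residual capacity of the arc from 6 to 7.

Residual capacity of (6,7): 3

after path 1 (0→6→7, push 13): res(6,7)=12
after path 2 (0→9→8→3→5→10→6→2→1→7, push 5): res(6,7)=12
after path 3 (0→2→6→7, push 1): res(6,7)=11
after path 4 (0→3→8→7, push 2): res(6,7)=11
after path 5 (0→10→6→7, push 4): res(6,7)=7
after path 6 (0→3→1→2→6→7, push 4): res(6,7)=3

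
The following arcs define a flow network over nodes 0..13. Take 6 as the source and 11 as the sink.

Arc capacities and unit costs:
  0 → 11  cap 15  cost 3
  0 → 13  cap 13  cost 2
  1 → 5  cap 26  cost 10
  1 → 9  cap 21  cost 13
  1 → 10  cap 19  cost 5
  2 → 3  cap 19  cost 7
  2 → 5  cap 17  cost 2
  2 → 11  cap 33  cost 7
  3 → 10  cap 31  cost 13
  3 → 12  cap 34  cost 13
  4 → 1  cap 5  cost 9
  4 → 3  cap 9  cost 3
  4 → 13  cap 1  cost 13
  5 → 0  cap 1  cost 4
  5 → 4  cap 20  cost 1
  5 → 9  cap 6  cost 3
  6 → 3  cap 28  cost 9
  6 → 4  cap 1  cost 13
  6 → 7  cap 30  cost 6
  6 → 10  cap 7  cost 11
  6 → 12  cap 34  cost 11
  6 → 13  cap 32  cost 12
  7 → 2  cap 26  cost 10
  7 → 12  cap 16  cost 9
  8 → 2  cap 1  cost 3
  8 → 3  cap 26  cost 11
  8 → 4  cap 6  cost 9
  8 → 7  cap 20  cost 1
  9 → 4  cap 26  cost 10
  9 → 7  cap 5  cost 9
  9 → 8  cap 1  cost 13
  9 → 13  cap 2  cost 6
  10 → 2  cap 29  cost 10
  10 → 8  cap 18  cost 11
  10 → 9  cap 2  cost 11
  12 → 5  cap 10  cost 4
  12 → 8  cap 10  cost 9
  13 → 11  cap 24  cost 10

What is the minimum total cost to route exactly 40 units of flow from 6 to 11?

shortest-cost path #1: 6→13→11 push 24 @ unit cost 22 (adds 528)
shortest-cost path #2: 6→12→5→0→11 push 1 @ unit cost 22 (adds 22)
shortest-cost path #3: 6→7→2→11 push 15 @ unit cost 23 (adds 345)
total cost = 895

Minimum cost for 40 units: 895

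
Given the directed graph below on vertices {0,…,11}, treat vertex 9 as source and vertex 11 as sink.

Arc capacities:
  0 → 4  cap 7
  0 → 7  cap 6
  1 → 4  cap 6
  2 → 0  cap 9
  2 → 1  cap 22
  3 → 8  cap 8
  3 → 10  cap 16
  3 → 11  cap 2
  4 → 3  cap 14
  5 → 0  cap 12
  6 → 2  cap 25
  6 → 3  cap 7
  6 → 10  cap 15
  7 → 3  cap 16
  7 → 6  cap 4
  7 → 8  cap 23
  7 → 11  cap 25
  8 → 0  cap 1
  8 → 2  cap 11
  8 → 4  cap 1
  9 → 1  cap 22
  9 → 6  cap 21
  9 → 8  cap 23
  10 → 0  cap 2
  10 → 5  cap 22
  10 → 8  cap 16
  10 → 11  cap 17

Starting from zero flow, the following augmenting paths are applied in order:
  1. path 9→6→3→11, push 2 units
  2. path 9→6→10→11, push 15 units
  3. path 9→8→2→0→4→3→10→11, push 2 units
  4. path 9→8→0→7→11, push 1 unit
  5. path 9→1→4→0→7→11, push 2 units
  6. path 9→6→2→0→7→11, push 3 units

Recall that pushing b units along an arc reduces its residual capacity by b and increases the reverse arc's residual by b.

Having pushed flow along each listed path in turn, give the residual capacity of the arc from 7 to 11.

Residual capacity of (7,11): 19

after path 1 (9→6→3→11, push 2): res(7,11)=25
after path 2 (9→6→10→11, push 15): res(7,11)=25
after path 3 (9→8→2→0→4→3→10→11, push 2): res(7,11)=25
after path 4 (9→8→0→7→11, push 1): res(7,11)=24
after path 5 (9→1→4→0→7→11, push 2): res(7,11)=22
after path 6 (9→6→2→0→7→11, push 3): res(7,11)=19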